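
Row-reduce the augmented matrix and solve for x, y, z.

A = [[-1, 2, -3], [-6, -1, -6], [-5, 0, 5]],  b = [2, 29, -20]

Forward elimination on [A|b]:
R2 <- R2 - (6)*R1:  [   0  -13   12   17 ]
R3 <- R3 - (5)*R1:  [   0  -10   20  -30 ]
R3 <- R3 - (10/13)*R2:  [       0        0   140/13  -560/13 ]
Row echelon form:
[ -1    2      -3  |        2 ]
[  0  -13      12  |       17 ]
[  0    0  140/13  |  -560/13 ]
Back-substitution:
z = (-560/13) / (140/13) = -4
y = (17 - (12)*(-4)) / -13 = -5
x = (2 - (2)*(-5) - (-3)*(-4)) / -1 = 0

(0, -5, -4)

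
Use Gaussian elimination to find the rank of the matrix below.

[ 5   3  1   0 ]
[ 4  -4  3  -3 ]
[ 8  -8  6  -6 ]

rank(A) = 2

Row reduction:
R2 <- R2 - (4/5)*R1:  [     0  -32/5   11/5     -3 ]
R3 <- R3 - (8/5)*R1:  [     0  -64/5   22/5     -6 ]
R3 <- R3 - (2)*R2:  [ 0  0  0  0 ]
Row echelon form:
[ 5      3     1   0 ]
[ 0  -32/5  11/5  -3 ]
[ 0      0     0   0 ]
Nonzero rows / pivot columns: 2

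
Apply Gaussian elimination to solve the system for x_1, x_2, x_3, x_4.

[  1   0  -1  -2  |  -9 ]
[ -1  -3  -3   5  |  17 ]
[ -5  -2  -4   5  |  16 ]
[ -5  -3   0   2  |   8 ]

(0, 0, 1, 4)

Forward elimination on [A|b]:
R2 <- R2 - (-1)*R1:  [  0  -3  -4   3   8 ]
R3 <- R3 - (-5)*R1:  [   0   -2   -9   -5  -29 ]
R4 <- R4 - (-5)*R1:  [   0   -3   -5   -8  -37 ]
R3 <- R3 - (2/3)*R2:  [      0       0   -19/3      -7  -103/3 ]
R4 <- R4 - (1)*R2:  [   0    0   -1  -11  -45 ]
R4 <- R4 - (3/19)*R3:  [       0        0        0  -188/19  -752/19 ]
Row echelon form:
[ 1   0     -1       -2  |       -9 ]
[ 0  -3     -4        3  |        8 ]
[ 0   0  -19/3       -7  |   -103/3 ]
[ 0   0      0  -188/19  |  -752/19 ]
Back-substitution:
x_4 = (-752/19) / (-188/19) = 4
x_3 = (-103/3 - (-7)*(4)) / (-19/3) = 1
x_2 = (8 - (-4)*(1) - (3)*(4)) / -3 = 0
x_1 = (-9 - (-1)*(1) - (-2)*(4)) / 1 = 0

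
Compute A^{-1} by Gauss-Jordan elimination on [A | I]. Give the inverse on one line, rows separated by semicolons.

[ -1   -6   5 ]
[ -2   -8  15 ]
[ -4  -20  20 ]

Gauss-Jordan on [A | I]:
R1 <- (1/-1)*R1:  [  1   6  -5  |  -1   0   0 ]
R2 <- R2 - (-2)*R1:  [  0   4   5  |  -2   1   0 ]
R3 <- R3 - (-4)*R1:  [  0   4   0  |  -4   0   1 ]
R2 <- (1/4)*R2:  [    0     1   5/4  |  -1/2   1/4     0 ]
R1 <- R1 - (6)*R2:  [     1      0  -25/2  |      2   -3/2      0 ]
R3 <- R3 - (4)*R2:  [  0   0  -5  |  -2  -1   1 ]
R3 <- (1/-5)*R3:  [    0     0     1  |   2/5   1/5  -1/5 ]
R1 <- R1 - (-25/2)*R3:  [    1     0     0  |     7     1  -5/2 ]
R2 <- R2 - (5/4)*R3:  [   0    1    0  |   -1    0  1/4 ]
Right block of [I | A^{-1}] is the inverse:
[   7    1  -5/2 ]
[  -1    0   1/4 ]
[ 2/5  1/5  -1/5 ]

inverse = [7 1 -5/2; -1 0 1/4; 2/5 1/5 -1/5]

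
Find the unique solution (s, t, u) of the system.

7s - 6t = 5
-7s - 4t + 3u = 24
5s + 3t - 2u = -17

Forward elimination on [A|b]:
R2 <- R2 - (-1)*R1:  [   0  -10    3   29 ]
R3 <- R3 - (5/7)*R1:  [      0    51/7      -2  -144/7 ]
R3 <- R3 - (-51/70)*R2:  [     0      0  13/70  39/70 ]
Row echelon form:
[ 7   -6      0  |      5 ]
[ 0  -10      3  |     29 ]
[ 0    0  13/70  |  39/70 ]
Back-substitution:
u = (39/70) / (13/70) = 3
t = (29 - (3)*(3)) / -10 = -2
s = (5 - (-6)*(-2)) / 7 = -1

(-1, -2, 3)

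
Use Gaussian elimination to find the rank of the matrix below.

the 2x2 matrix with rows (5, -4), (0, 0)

rank(A) = 1

Row reduction:
Row echelon form:
[ 5  -4 ]
[ 0   0 ]
Nonzero rows / pivot columns: 1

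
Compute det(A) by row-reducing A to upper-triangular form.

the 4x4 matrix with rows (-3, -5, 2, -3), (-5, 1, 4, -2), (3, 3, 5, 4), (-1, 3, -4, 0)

det(A) = -130

Forward elimination:
R2 <- R2 - (5/3)*R1:  [    0  28/3   2/3     3 ]
R3 <- R3 - (-1)*R1:  [  0  -2   7   1 ]
R4 <- R4 - (1/3)*R1:  [     0   14/3  -14/3      1 ]
R3 <- R3 - (-3/14)*R2:  [     0      0   50/7  23/14 ]
R4 <- R4 - (1/2)*R2:  [    0     0    -5  -1/2 ]
R4 <- R4 - (-7/10)*R3:  [     0      0      0  13/20 ]
Upper-triangular form:
[ -3    -5     2     -3 ]
[  0  28/3   2/3      3 ]
[  0     0  50/7  23/14 ]
[  0     0     0  13/20 ]
det(A) = (-1)^0 * (-3) * (28/3) * (50/7) * (13/20) = -130  (0 row swaps -> sign +1)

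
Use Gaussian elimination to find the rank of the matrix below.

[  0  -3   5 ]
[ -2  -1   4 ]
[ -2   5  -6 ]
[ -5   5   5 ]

rank(A) = 3

Row reduction:
R1 <-> R2   (pivot in column 1 was zero)
[ -2  -1   4 ]
[  0  -3   5 ]
[ -2   5  -6 ]
[ -5   5   5 ]
R3 <- R3 - (1)*R1:  [   0    6  -10 ]
R4 <- R4 - (5/2)*R1:  [    0  15/2    -5 ]
R3 <- R3 - (-2)*R2:  [ 0  0  0 ]
R4 <- R4 - (-5/2)*R2:  [    0     0  15/2 ]
R3 <-> R4   (pivot in column 3 was zero)
[ -2  -1     4 ]
[  0  -3     5 ]
[  0   0  15/2 ]
[  0   0     0 ]
Row echelon form:
[ -2  -1     4 ]
[  0  -3     5 ]
[  0   0  15/2 ]
[  0   0     0 ]
Nonzero rows / pivot columns: 3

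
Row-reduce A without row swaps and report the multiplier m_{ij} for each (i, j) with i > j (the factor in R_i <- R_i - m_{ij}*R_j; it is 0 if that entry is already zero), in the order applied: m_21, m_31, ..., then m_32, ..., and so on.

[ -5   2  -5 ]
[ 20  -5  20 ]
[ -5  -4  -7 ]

Forward elimination:
R2 <- R2 - (-4)*R1:  [ 0  3  0 ]
R3 <- R3 - (1)*R1:  [  0  -6  -2 ]
R3 <- R3 - (-2)*R2:  [  0   0  -2 ]
Multipliers (in order of application): m_{21} = -4, m_{31} = 1, m_{32} = -2

multipliers: -4, 1, -2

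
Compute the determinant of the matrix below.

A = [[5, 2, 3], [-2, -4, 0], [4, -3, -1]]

det(A) = 82

Forward elimination:
R2 <- R2 - (-2/5)*R1:  [     0  -16/5    6/5 ]
R3 <- R3 - (4/5)*R1:  [     0  -23/5  -17/5 ]
R3 <- R3 - (23/16)*R2:  [     0      0  -41/8 ]
Upper-triangular form:
[ 5      2      3 ]
[ 0  -16/5    6/5 ]
[ 0      0  -41/8 ]
det(A) = (-1)^0 * (5) * (-16/5) * (-41/8) = 82  (0 row swaps -> sign +1)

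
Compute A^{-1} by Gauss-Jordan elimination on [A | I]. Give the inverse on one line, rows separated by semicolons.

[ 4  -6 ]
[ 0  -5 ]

inverse = [1/4 -3/10; 0 -1/5]

Gauss-Jordan on [A | I]:
R1 <- (1/4)*R1:  [    1  -3/2  |   1/4     0 ]
R2 <- (1/-5)*R2:  [    0     1  |     0  -1/5 ]
R1 <- R1 - (-3/2)*R2:  [     1      0  |    1/4  -3/10 ]
Right block of [I | A^{-1}] is the inverse:
[ 1/4  -3/10 ]
[   0   -1/5 ]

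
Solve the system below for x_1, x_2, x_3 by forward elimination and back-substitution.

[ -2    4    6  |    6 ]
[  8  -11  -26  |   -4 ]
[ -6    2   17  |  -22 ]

Forward elimination on [A|b]:
R2 <- R2 - (-4)*R1:  [  0   5  -2  20 ]
R3 <- R3 - (3)*R1:  [   0  -10   -1  -40 ]
R3 <- R3 - (-2)*R2:  [  0   0  -5   0 ]
Row echelon form:
[ -2  4   6  |   6 ]
[  0  5  -2  |  20 ]
[  0  0  -5  |   0 ]
Back-substitution:
x_3 = (0) / -5 = 0
x_2 = (20 - (-2)*(0)) / 5 = 4
x_1 = (6 - (4)*(4) - (6)*(0)) / -2 = 5

(5, 4, 0)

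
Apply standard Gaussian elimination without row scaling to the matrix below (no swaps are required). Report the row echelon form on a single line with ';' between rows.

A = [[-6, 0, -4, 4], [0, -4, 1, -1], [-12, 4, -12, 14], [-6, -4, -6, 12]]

Forward elimination:
R3 <- R3 - (2)*R1:  [  0   4  -4   6 ]
R4 <- R4 - (1)*R1:  [  0  -4  -2   8 ]
R3 <- R3 - (-1)*R2:  [  0   0  -3   5 ]
R4 <- R4 - (1)*R2:  [  0   0  -3   9 ]
R4 <- R4 - (1)*R3:  [ 0  0  0  4 ]
Row echelon form:
[ -6   0  -4   4 ]
[  0  -4   1  -1 ]
[  0   0  -3   5 ]
[  0   0   0   4 ]

REF = [-6 0 -4 4; 0 -4 1 -1; 0 0 -3 5; 0 0 0 4]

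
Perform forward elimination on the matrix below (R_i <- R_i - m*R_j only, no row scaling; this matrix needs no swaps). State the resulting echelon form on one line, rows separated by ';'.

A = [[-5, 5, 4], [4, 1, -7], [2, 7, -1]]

Forward elimination:
R2 <- R2 - (-4/5)*R1:  [     0      5  -19/5 ]
R3 <- R3 - (-2/5)*R1:  [   0    9  3/5 ]
R3 <- R3 - (9/5)*R2:  [      0       0  186/25 ]
Row echelon form:
[ -5  5       4 ]
[  0  5   -19/5 ]
[  0  0  186/25 ]

REF = [-5 5 4; 0 5 -19/5; 0 0 186/25]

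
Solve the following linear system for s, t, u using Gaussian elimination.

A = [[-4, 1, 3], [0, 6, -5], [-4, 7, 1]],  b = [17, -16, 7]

(-3, -1, 2)

Forward elimination on [A|b]:
R3 <- R3 - (1)*R1:  [   0    6   -2  -10 ]
R3 <- R3 - (1)*R2:  [ 0  0  3  6 ]
Row echelon form:
[ -4  1   3  |   17 ]
[  0  6  -5  |  -16 ]
[  0  0   3  |    6 ]
Back-substitution:
u = (6) / 3 = 2
t = (-16 - (-5)*(2)) / 6 = -1
s = (17 - (1)*(-1) - (3)*(2)) / -4 = -3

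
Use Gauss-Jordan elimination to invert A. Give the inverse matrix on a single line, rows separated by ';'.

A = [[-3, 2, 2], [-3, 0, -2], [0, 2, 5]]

Gauss-Jordan on [A | I]:
R1 <- (1/-3)*R1:  [    1  -2/3  -2/3  |  -1/3     0     0 ]
R2 <- R2 - (-3)*R1:  [  0  -2  -4  |  -1   1   0 ]
R2 <- (1/-2)*R2:  [    0     1     2  |   1/2  -1/2     0 ]
R1 <- R1 - (-2/3)*R2:  [    1     0   2/3  |     0  -1/3     0 ]
R3 <- R3 - (2)*R2:  [  0   0   1  |  -1   1   1 ]
R1 <- R1 - (2/3)*R3:  [    1     0     0  |   2/3    -1  -2/3 ]
R2 <- R2 - (2)*R3:  [    0     1     0  |   5/2  -5/2    -2 ]
Right block of [I | A^{-1}] is the inverse:
[ 2/3    -1  -2/3 ]
[ 5/2  -5/2    -2 ]
[  -1     1     1 ]

inverse = [2/3 -1 -2/3; 5/2 -5/2 -2; -1 1 1]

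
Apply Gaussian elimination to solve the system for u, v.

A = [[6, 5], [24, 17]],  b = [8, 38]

Forward elimination on [A|b]:
R2 <- R2 - (4)*R1:  [  0  -3   6 ]
Row echelon form:
[ 6   5  |  8 ]
[ 0  -3  |  6 ]
Back-substitution:
v = (6) / -3 = -2
u = (8 - (5)*(-2)) / 6 = 3

(3, -2)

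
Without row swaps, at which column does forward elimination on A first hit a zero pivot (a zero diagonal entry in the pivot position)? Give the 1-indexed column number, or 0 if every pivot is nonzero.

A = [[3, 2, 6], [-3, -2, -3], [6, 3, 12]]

first zero-pivot column = 2

Naive forward elimination:
R2 <- R2 - (-1)*R1:  [ 0  0  3 ]
R3 <- R3 - (2)*R1:  [  0  -1   0 ]
Matrix at this point:
[ 3   2  6 ]
[ 0   0  3 ]
[ 0  -1  0 ]
Pivot entry (2,2) is zero but row 3 has -1 in column 2 -> naive elimination stops; a row interchange (e.g. R2 <-> R3) would be required here.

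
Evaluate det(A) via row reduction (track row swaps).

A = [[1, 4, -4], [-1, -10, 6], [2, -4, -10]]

Forward elimination:
R2 <- R2 - (-1)*R1:  [  0  -6   2 ]
R3 <- R3 - (2)*R1:  [   0  -12   -2 ]
R3 <- R3 - (2)*R2:  [  0   0  -6 ]
Upper-triangular form:
[ 1   4  -4 ]
[ 0  -6   2 ]
[ 0   0  -6 ]
det(A) = (-1)^0 * (1) * (-6) * (-6) = 36  (0 row swaps -> sign +1)

det(A) = 36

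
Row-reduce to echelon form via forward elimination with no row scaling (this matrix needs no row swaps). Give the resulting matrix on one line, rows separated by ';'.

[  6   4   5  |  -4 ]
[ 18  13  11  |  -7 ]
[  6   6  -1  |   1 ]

REF = [6 4 5 -4; 0 1 -4 5; 0 0 2 -5]

Forward elimination:
R2 <- R2 - (3)*R1:  [  0   1  -4   5 ]
R3 <- R3 - (1)*R1:  [  0   2  -6   5 ]
R3 <- R3 - (2)*R2:  [  0   0   2  -5 ]
Row echelon form:
[ 6  4   5  |  -4 ]
[ 0  1  -4  |   5 ]
[ 0  0   2  |  -5 ]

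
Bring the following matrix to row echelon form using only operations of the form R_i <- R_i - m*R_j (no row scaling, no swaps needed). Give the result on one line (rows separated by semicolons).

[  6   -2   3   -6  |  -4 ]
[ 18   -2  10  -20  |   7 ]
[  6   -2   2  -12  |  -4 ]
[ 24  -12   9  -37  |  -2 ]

REF = [6 -2 3 -6 -4; 0 4 1 -2 19; 0 0 -1 -6 0; 0 0 0 -3 33]

Forward elimination:
R2 <- R2 - (3)*R1:  [  0   4   1  -2  19 ]
R3 <- R3 - (1)*R1:  [  0   0  -1  -6   0 ]
R4 <- R4 - (4)*R1:  [   0   -4   -3  -13   14 ]
R4 <- R4 - (-1)*R2:  [   0    0   -2  -15   33 ]
R4 <- R4 - (2)*R3:  [  0   0   0  -3  33 ]
Row echelon form:
[ 6  -2   3  -6  |  -4 ]
[ 0   4   1  -2  |  19 ]
[ 0   0  -1  -6  |   0 ]
[ 0   0   0  -3  |  33 ]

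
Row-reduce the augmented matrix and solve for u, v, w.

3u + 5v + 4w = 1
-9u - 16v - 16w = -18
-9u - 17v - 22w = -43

Forward elimination on [A|b]:
R2 <- R2 - (-3)*R1:  [   0   -1   -4  -15 ]
R3 <- R3 - (-3)*R1:  [   0   -2  -10  -40 ]
R3 <- R3 - (2)*R2:  [   0    0   -2  -10 ]
Row echelon form:
[ 3   5   4  |    1 ]
[ 0  -1  -4  |  -15 ]
[ 0   0  -2  |  -10 ]
Back-substitution:
w = (-10) / -2 = 5
v = (-15 - (-4)*(5)) / -1 = -5
u = (1 - (5)*(-5) - (4)*(5)) / 3 = 2

(2, -5, 5)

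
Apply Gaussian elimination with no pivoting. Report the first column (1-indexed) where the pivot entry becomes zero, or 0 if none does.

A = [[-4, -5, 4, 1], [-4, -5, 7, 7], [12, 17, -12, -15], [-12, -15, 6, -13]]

Naive forward elimination:
R2 <- R2 - (1)*R1:  [ 0  0  3  6 ]
R3 <- R3 - (-3)*R1:  [   0    2    0  -12 ]
R4 <- R4 - (3)*R1:  [   0    0   -6  -16 ]
Matrix at this point:
[ -4  -5   4    1 ]
[  0   0   3    6 ]
[  0   2   0  -12 ]
[  0   0  -6  -16 ]
Pivot entry (2,2) is zero but row 3 has 2 in column 2 -> naive elimination stops; a row interchange (e.g. R2 <-> R3) would be required here.

first zero-pivot column = 2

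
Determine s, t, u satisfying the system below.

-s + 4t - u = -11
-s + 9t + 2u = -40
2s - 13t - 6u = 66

Forward elimination on [A|b]:
R2 <- R2 - (1)*R1:  [   0    5    3  -29 ]
R3 <- R3 - (-2)*R1:  [  0  -5  -8  44 ]
R3 <- R3 - (-1)*R2:  [  0   0  -5  15 ]
Row echelon form:
[ -1  4  -1  |  -11 ]
[  0  5   3  |  -29 ]
[  0  0  -5  |   15 ]
Back-substitution:
u = (15) / -5 = -3
t = (-29 - (3)*(-3)) / 5 = -4
s = (-11 - (4)*(-4) - (-1)*(-3)) / -1 = -2

(-2, -4, -3)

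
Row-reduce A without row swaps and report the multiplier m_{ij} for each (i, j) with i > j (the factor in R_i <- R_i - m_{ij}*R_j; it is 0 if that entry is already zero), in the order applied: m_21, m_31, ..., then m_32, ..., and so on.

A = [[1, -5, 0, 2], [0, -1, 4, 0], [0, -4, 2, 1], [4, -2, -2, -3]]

Forward elimination:
R2: entry in column 1 is already 0 -> m_{21} = 0 (no row operation needed)
R3: entry in column 1 is already 0 -> m_{31} = 0 (no row operation needed)
R4 <- R4 - (4)*R1:  [   0   18   -2  -11 ]
R3 <- R3 - (4)*R2:  [   0    0  -14    1 ]
R4 <- R4 - (-18)*R2:  [   0    0   70  -11 ]
R4 <- R4 - (-5)*R3:  [  0   0   0  -6 ]
Multipliers (in order of application): m_{21} = 0, m_{31} = 0, m_{41} = 4, m_{32} = 4, m_{42} = -18, m_{43} = -5

multipliers: 0, 0, 4, 4, -18, -5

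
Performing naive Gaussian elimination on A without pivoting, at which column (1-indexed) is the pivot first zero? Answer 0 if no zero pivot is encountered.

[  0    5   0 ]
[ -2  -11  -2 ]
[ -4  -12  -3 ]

first zero-pivot column = 1

Naive forward elimination:
Pivot entry (1,1) is zero but row 2 has -2 in column 1 -> naive elimination stops; a row interchange (e.g. R1 <-> R2) would be required here.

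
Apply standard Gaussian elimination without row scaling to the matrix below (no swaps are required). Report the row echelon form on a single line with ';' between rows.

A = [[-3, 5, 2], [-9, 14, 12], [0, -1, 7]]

Forward elimination:
R2 <- R2 - (3)*R1:  [  0  -1   6 ]
R3 <- R3 - (1)*R2:  [ 0  0  1 ]
Row echelon form:
[ -3   5  2 ]
[  0  -1  6 ]
[  0   0  1 ]

REF = [-3 5 2; 0 -1 6; 0 0 1]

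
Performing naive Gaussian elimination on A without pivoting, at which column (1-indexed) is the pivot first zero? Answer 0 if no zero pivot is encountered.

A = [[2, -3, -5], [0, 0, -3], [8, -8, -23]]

first zero-pivot column = 2

Naive forward elimination:
R3 <- R3 - (4)*R1:  [  0   4  -3 ]
Matrix at this point:
[ 2  -3  -5 ]
[ 0   0  -3 ]
[ 0   4  -3 ]
Pivot entry (2,2) is zero but row 3 has 4 in column 2 -> naive elimination stops; a row interchange (e.g. R2 <-> R3) would be required here.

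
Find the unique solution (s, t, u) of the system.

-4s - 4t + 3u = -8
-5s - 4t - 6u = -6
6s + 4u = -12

Forward elimination on [A|b]:
R2 <- R2 - (5/4)*R1:  [     0      1  -39/4      4 ]
R3 <- R3 - (-3/2)*R1:  [    0    -6  17/2   -24 ]
R3 <- R3 - (-6)*R2:  [   0    0  -50    0 ]
Row echelon form:
[ -4  -4      3  |  -8 ]
[  0   1  -39/4  |   4 ]
[  0   0    -50  |   0 ]
Back-substitution:
u = (0) / -50 = 0
t = (4 - (-39/4)*(0)) / 1 = 4
s = (-8 - (-4)*(4) - (3)*(0)) / -4 = -2

(-2, 4, 0)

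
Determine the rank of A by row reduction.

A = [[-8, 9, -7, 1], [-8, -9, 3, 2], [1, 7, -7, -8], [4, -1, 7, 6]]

rank(A) = 4

Row reduction:
R2 <- R2 - (1)*R1:  [   0  -18   10    1 ]
R3 <- R3 - (-1/8)*R1:  [     0   65/8  -63/8  -63/8 ]
R4 <- R4 - (-1/2)*R1:  [    0   7/2   7/2  13/2 ]
R3 <- R3 - (-65/144)*R2:  [         0          0    -121/36  -1069/144 ]
R4 <- R4 - (-7/36)*R2:  [      0       0    49/9  241/36 ]
R4 <- R4 - (-196/121)*R3:  [        0         0         0  -645/121 ]
Row echelon form:
[ -8    9       -7          1 ]
[  0  -18       10          1 ]
[  0    0  -121/36  -1069/144 ]
[  0    0        0   -645/121 ]
Nonzero rows / pivot columns: 4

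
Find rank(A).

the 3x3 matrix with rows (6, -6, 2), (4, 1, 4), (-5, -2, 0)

rank(A) = 3

Row reduction:
R2 <- R2 - (2/3)*R1:  [   0    5  8/3 ]
R3 <- R3 - (-5/6)*R1:  [   0   -7  5/3 ]
R3 <- R3 - (-7/5)*R2:  [    0     0  27/5 ]
Row echelon form:
[ 6  -6     2 ]
[ 0   5   8/3 ]
[ 0   0  27/5 ]
Nonzero rows / pivot columns: 3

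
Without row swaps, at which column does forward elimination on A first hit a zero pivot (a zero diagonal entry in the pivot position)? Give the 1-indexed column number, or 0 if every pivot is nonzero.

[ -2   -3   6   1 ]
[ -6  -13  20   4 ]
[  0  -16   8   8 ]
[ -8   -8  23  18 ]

first zero-pivot column = 3

Naive forward elimination:
R2 <- R2 - (3)*R1:  [  0  -4   2   1 ]
R4 <- R4 - (4)*R1:  [  0   4  -1  14 ]
R3 <- R3 - (4)*R2:  [ 0  0  0  4 ]
R4 <- R4 - (-1)*R2:  [  0   0   1  15 ]
Matrix at this point:
[ -2  -3  6   1 ]
[  0  -4  2   1 ]
[  0   0  0   4 ]
[  0   0  1  15 ]
Pivot entry (3,3) is zero but row 4 has 1 in column 3 -> naive elimination stops; a row interchange (e.g. R3 <-> R4) would be required here.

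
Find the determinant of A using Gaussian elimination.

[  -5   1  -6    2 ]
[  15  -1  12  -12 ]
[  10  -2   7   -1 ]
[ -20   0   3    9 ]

det(A) = -100

Forward elimination:
R2 <- R2 - (-3)*R1:  [  0   2  -6  -6 ]
R3 <- R3 - (-2)*R1:  [  0   0  -5   3 ]
R4 <- R4 - (4)*R1:  [  0  -4  27   1 ]
R4 <- R4 - (-2)*R2:  [   0    0   15  -11 ]
R4 <- R4 - (-3)*R3:  [  0   0   0  -2 ]
Upper-triangular form:
[ -5  1  -6   2 ]
[  0  2  -6  -6 ]
[  0  0  -5   3 ]
[  0  0   0  -2 ]
det(A) = (-1)^0 * (-5) * (2) * (-5) * (-2) = -100  (0 row swaps -> sign +1)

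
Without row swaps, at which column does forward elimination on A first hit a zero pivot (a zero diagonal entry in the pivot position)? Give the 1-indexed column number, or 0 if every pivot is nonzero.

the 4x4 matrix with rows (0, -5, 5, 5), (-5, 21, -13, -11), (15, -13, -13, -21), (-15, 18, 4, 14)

first zero-pivot column = 1

Naive forward elimination:
Pivot entry (1,1) is zero but row 2 has -5 in column 1 -> naive elimination stops; a row interchange (e.g. R1 <-> R2) would be required here.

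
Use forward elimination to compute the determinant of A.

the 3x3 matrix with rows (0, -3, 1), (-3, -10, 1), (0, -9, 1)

det(A) = 18

Forward elimination:
R1 <-> R2   (pivot in column 1 was zero)
[ -3  -10  1 ]
[  0   -3  1 ]
[  0   -9  1 ]
R3 <- R3 - (3)*R2:  [  0   0  -2 ]
Upper-triangular form:
[ -3  -10   1 ]
[  0   -3   1 ]
[  0    0  -2 ]
det(A) = (-1)^1 * (-3) * (-3) * (-2) = 18  (1 row swap -> sign -1)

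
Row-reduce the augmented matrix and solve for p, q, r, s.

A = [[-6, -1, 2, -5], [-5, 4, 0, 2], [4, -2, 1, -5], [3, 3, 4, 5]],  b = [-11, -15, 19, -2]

(3, 1, -1, -2)

Forward elimination on [A|b]:
R2 <- R2 - (5/6)*R1:  [     0   29/6   -5/3   37/6  -35/6 ]
R3 <- R3 - (-2/3)*R1:  [     0   -8/3    7/3  -25/3   35/3 ]
R4 <- R4 - (-1/2)*R1:  [     0    5/2      5    5/2  -15/2 ]
R3 <- R3 - (-16/29)*R2:  [       0        0    41/29  -143/29   245/29 ]
R4 <- R4 - (15/29)*R2:  [       0        0   170/29   -20/29  -130/29 ]
R4 <- R4 - (170/41)*R3:  [        0         0         0    810/41  -1620/41 ]
Row echelon form:
[ -6    -1      2       -5  |       -11 ]
[  0  29/6   -5/3     37/6  |     -35/6 ]
[  0     0  41/29  -143/29  |    245/29 ]
[  0     0      0   810/41  |  -1620/41 ]
Back-substitution:
s = (-1620/41) / (810/41) = -2
r = (245/29 - (-143/29)*(-2)) / (41/29) = -1
q = (-35/6 - (-5/3)*(-1) - (37/6)*(-2)) / (29/6) = 1
p = (-11 - (-1)*(1) - (2)*(-1) - (-5)*(-2)) / -6 = 3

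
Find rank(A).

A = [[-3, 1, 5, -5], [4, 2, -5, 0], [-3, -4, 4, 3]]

Row reduction:
R2 <- R2 - (-4/3)*R1:  [     0   10/3    5/3  -20/3 ]
R3 <- R3 - (1)*R1:  [  0  -5  -1   8 ]
R3 <- R3 - (-3/2)*R2:  [   0    0  3/2   -2 ]
Row echelon form:
[ -3     1    5     -5 ]
[  0  10/3  5/3  -20/3 ]
[  0     0  3/2     -2 ]
Nonzero rows / pivot columns: 3

rank(A) = 3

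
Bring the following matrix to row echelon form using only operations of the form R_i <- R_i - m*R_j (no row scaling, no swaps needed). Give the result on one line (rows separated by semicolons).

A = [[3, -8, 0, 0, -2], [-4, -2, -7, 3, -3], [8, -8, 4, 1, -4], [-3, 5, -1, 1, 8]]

Forward elimination:
R2 <- R2 - (-4/3)*R1:  [     0  -38/3     -7      3  -17/3 ]
R3 <- R3 - (8/3)*R1:  [    0  40/3     4     1   4/3 ]
R4 <- R4 - (-1)*R1:  [  0  -3  -1   1   6 ]
R3 <- R3 - (-20/19)*R2:  [      0       0  -64/19   79/19  -88/19 ]
R4 <- R4 - (9/38)*R2:  [      0       0   25/38   11/38  279/38 ]
R4 <- R4 - (-25/128)*R3:  [       0        0        0  141/128   103/16 ]
Row echelon form:
[ 3     -8       0        0      -2 ]
[ 0  -38/3      -7        3   -17/3 ]
[ 0      0  -64/19    79/19  -88/19 ]
[ 0      0       0  141/128  103/16 ]

REF = [3 -8 0 0 -2; 0 -38/3 -7 3 -17/3; 0 0 -64/19 79/19 -88/19; 0 0 0 141/128 103/16]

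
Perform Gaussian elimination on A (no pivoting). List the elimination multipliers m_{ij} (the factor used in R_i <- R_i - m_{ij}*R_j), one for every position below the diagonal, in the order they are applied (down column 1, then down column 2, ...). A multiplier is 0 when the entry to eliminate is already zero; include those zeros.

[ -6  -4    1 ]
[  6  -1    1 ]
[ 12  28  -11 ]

multipliers: -1, -2, -4

Forward elimination:
R2 <- R2 - (-1)*R1:  [  0  -5   2 ]
R3 <- R3 - (-2)*R1:  [  0  20  -9 ]
R3 <- R3 - (-4)*R2:  [  0   0  -1 ]
Multipliers (in order of application): m_{21} = -1, m_{31} = -2, m_{32} = -4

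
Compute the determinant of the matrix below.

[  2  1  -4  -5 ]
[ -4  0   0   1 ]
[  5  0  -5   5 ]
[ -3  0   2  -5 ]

det(A) = 65

Forward elimination:
R2 <- R2 - (-2)*R1:  [  0   2  -8  -9 ]
R3 <- R3 - (5/2)*R1:  [    0  -5/2     5  35/2 ]
R4 <- R4 - (-3/2)*R1:  [     0    3/2     -4  -25/2 ]
R3 <- R3 - (-5/4)*R2:  [    0     0    -5  25/4 ]
R4 <- R4 - (3/4)*R2:  [     0      0      2  -23/4 ]
R4 <- R4 - (-2/5)*R3:  [     0      0      0  -13/4 ]
Upper-triangular form:
[ 2  1  -4     -5 ]
[ 0  2  -8     -9 ]
[ 0  0  -5   25/4 ]
[ 0  0   0  -13/4 ]
det(A) = (-1)^0 * (2) * (2) * (-5) * (-13/4) = 65  (0 row swaps -> sign +1)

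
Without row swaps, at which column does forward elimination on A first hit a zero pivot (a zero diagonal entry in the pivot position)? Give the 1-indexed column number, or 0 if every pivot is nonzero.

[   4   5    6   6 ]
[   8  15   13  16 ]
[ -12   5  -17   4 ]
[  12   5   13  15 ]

Naive forward elimination:
R2 <- R2 - (2)*R1:  [ 0  5  1  4 ]
R3 <- R3 - (-3)*R1:  [  0  20   1  22 ]
R4 <- R4 - (3)*R1:  [   0  -10   -5   -3 ]
R3 <- R3 - (4)*R2:  [  0   0  -3   6 ]
R4 <- R4 - (-2)*R2:  [  0   0  -3   5 ]
R4 <- R4 - (1)*R3:  [  0   0   0  -1 ]
All pivots nonzero; naive elimination completes without hitting a zero pivot.

first zero-pivot column = 0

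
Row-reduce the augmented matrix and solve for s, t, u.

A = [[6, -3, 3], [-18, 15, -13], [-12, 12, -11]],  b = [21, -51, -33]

(4, 4, 3)

Forward elimination on [A|b]:
R2 <- R2 - (-3)*R1:  [  0   6  -4  12 ]
R3 <- R3 - (-2)*R1:  [  0   6  -5   9 ]
R3 <- R3 - (1)*R2:  [  0   0  -1  -3 ]
Row echelon form:
[ 6  -3   3  |  21 ]
[ 0   6  -4  |  12 ]
[ 0   0  -1  |  -3 ]
Back-substitution:
u = (-3) / -1 = 3
t = (12 - (-4)*(3)) / 6 = 4
s = (21 - (-3)*(4) - (3)*(3)) / 6 = 4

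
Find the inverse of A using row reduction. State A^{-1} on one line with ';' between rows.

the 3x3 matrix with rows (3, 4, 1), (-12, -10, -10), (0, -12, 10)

Gauss-Jordan on [A | I]:
R1 <- (1/3)*R1:  [   1  4/3  1/3  |  1/3    0    0 ]
R2 <- R2 - (-12)*R1:  [  0   6  -6  |   4   1   0 ]
R2 <- (1/6)*R2:  [   0    1   -1  |  2/3  1/6    0 ]
R1 <- R1 - (4/3)*R2:  [    1     0   5/3  |  -5/9  -2/9     0 ]
R3 <- R3 - (-12)*R2:  [  0   0  -2  |   8   2   1 ]
R3 <- (1/-2)*R3:  [    0     0     1  |    -4    -1  -1/2 ]
R1 <- R1 - (5/3)*R3:  [    1     0     0  |  55/9  13/9   5/6 ]
R2 <- R2 - (-1)*R3:  [     0      1      0  |  -10/3   -5/6   -1/2 ]
Right block of [I | A^{-1}] is the inverse:
[  55/9  13/9   5/6 ]
[ -10/3  -5/6  -1/2 ]
[    -4    -1  -1/2 ]

inverse = [55/9 13/9 5/6; -10/3 -5/6 -1/2; -4 -1 -1/2]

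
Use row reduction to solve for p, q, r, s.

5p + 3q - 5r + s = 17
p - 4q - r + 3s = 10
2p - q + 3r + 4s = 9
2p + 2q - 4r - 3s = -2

Forward elimination on [A|b]:
R2 <- R2 - (1/5)*R1:  [     0  -23/5      0   14/5   33/5 ]
R3 <- R3 - (2/5)*R1:  [     0  -11/5      5   18/5   11/5 ]
R4 <- R4 - (2/5)*R1:  [     0    4/5     -2  -17/5  -44/5 ]
R3 <- R3 - (11/23)*R2:  [      0       0       5   52/23  -22/23 ]
R4 <- R4 - (-4/23)*R2:  [       0        0       -2   -67/23  -176/23 ]
R4 <- R4 - (-2/5)*R3:  [        0         0         0  -231/115  -924/115 ]
Row echelon form:
[ 5      3  -5         1  |        17 ]
[ 0  -23/5   0      14/5  |      33/5 ]
[ 0      0   5     52/23  |    -22/23 ]
[ 0      0   0  -231/115  |  -924/115 ]
Back-substitution:
s = (-924/115) / (-231/115) = 4
r = (-22/23 - (52/23)*(4)) / 5 = -2
q = (33/5 - (14/5)*(4)) / (-23/5) = 1
p = (17 - (3)*(1) - (-5)*(-2) - (1)*(4)) / 5 = 0

(0, 1, -2, 4)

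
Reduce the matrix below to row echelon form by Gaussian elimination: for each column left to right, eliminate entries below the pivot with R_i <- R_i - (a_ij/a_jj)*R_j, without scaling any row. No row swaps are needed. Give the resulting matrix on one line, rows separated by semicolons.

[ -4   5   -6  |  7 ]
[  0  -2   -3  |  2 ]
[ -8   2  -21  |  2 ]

REF = [-4 5 -6 7; 0 -2 -3 2; 0 0 3 -20]

Forward elimination:
R3 <- R3 - (2)*R1:  [   0   -8   -9  -12 ]
R3 <- R3 - (4)*R2:  [   0    0    3  -20 ]
Row echelon form:
[ -4   5  -6  |    7 ]
[  0  -2  -3  |    2 ]
[  0   0   3  |  -20 ]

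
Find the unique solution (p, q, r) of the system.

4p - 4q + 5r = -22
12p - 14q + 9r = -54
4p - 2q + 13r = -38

Forward elimination on [A|b]:
R2 <- R2 - (3)*R1:  [  0  -2  -6  12 ]
R3 <- R3 - (1)*R1:  [   0    2    8  -16 ]
R3 <- R3 - (-1)*R2:  [  0   0   2  -4 ]
Row echelon form:
[ 4  -4   5  |  -22 ]
[ 0  -2  -6  |   12 ]
[ 0   0   2  |   -4 ]
Back-substitution:
r = (-4) / 2 = -2
q = (12 - (-6)*(-2)) / -2 = 0
p = (-22 - (-4)*(0) - (5)*(-2)) / 4 = -3

(-3, 0, -2)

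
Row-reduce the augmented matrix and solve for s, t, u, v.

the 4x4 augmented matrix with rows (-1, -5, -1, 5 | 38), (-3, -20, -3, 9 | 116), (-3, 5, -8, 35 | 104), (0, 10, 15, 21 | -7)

Forward elimination on [A|b]:
R2 <- R2 - (3)*R1:  [  0  -5   0  -6   2 ]
R3 <- R3 - (3)*R1:  [   0   20   -5   20  -10 ]
R3 <- R3 - (-4)*R2:  [  0   0  -5  -4  -2 ]
R4 <- R4 - (-2)*R2:  [  0   0  15   9  -3 ]
R4 <- R4 - (-3)*R3:  [  0   0   0  -3  -9 ]
Row echelon form:
[ -1  -5  -1   5  |  38 ]
[  0  -5   0  -6  |   2 ]
[  0   0  -5  -4  |  -2 ]
[  0   0   0  -3  |  -9 ]
Back-substitution:
v = (-9) / -3 = 3
u = (-2 - (-4)*(3)) / -5 = -2
t = (2 - (-6)*(3)) / -5 = -4
s = (38 - (-5)*(-4) - (-1)*(-2) - (5)*(3)) / -1 = -1

(-1, -4, -2, 3)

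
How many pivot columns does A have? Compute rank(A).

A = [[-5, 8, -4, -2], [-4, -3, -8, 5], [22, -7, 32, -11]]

Row reduction:
R2 <- R2 - (4/5)*R1:  [     0  -47/5  -24/5   33/5 ]
R3 <- R3 - (-22/5)*R1:  [     0  141/5   72/5  -99/5 ]
R3 <- R3 - (-3)*R2:  [ 0  0  0  0 ]
Row echelon form:
[ -5      8     -4    -2 ]
[  0  -47/5  -24/5  33/5 ]
[  0      0      0     0 ]
Nonzero rows / pivot columns: 2

rank(A) = 2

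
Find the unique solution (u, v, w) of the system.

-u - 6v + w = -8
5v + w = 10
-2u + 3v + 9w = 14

(-4, 2, 0)

Forward elimination on [A|b]:
R3 <- R3 - (2)*R1:  [  0  15   7  30 ]
R3 <- R3 - (3)*R2:  [ 0  0  4  0 ]
Row echelon form:
[ -1  -6  1  |  -8 ]
[  0   5  1  |  10 ]
[  0   0  4  |   0 ]
Back-substitution:
w = (0) / 4 = 0
v = (10 - (1)*(0)) / 5 = 2
u = (-8 - (-6)*(2) - (1)*(0)) / -1 = -4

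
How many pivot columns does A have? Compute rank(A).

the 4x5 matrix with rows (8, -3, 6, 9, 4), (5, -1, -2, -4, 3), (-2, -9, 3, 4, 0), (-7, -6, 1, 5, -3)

rank(A) = 4

Row reduction:
R2 <- R2 - (5/8)*R1:  [     0    7/8  -23/4  -77/8    1/2 ]
R3 <- R3 - (-1/4)*R1:  [     0  -39/4    9/2   25/4      1 ]
R4 <- R4 - (-7/8)*R1:  [     0  -69/8   25/4  103/8    1/2 ]
R3 <- R3 - (-78/7)*R2:  [      0       0  -417/7    -101    46/7 ]
R4 <- R4 - (-69/7)*R2:  [      0       0  -353/7     -82    38/7 ]
R4 <- R4 - (353/417)*R3:  [        0         0         0  1459/417   -56/417 ]
Row echelon form:
[ 8   -3       6         9        4 ]
[ 0  7/8   -23/4     -77/8      1/2 ]
[ 0    0  -417/7      -101     46/7 ]
[ 0    0       0  1459/417  -56/417 ]
Nonzero rows / pivot columns: 4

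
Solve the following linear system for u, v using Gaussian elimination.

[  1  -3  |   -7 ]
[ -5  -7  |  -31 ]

Forward elimination on [A|b]:
R2 <- R2 - (-5)*R1:  [   0  -22  -66 ]
Row echelon form:
[ 1   -3  |   -7 ]
[ 0  -22  |  -66 ]
Back-substitution:
v = (-66) / -22 = 3
u = (-7 - (-3)*(3)) / 1 = 2

(2, 3)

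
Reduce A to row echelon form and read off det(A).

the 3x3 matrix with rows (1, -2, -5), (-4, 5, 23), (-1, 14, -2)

Forward elimination:
R2 <- R2 - (-4)*R1:  [  0  -3   3 ]
R3 <- R3 - (-1)*R1:  [  0  12  -7 ]
R3 <- R3 - (-4)*R2:  [ 0  0  5 ]
Upper-triangular form:
[ 1  -2  -5 ]
[ 0  -3   3 ]
[ 0   0   5 ]
det(A) = (-1)^0 * (1) * (-3) * (5) = -15  (0 row swaps -> sign +1)

det(A) = -15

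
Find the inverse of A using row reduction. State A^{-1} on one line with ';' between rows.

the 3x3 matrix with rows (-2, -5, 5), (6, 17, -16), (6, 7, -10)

inverse = [29/2 15/4 5/4; 9 5/2 1/2; 15 4 1]

Gauss-Jordan on [A | I]:
R1 <- (1/-2)*R1:  [    1   5/2  -5/2  |  -1/2     0     0 ]
R2 <- R2 - (6)*R1:  [  0   2  -1  |   3   1   0 ]
R3 <- R3 - (6)*R1:  [  0  -8   5  |   3   0   1 ]
R2 <- (1/2)*R2:  [    0     1  -1/2  |   3/2   1/2     0 ]
R1 <- R1 - (5/2)*R2:  [     1      0   -5/4  |  -17/4   -5/4      0 ]
R3 <- R3 - (-8)*R2:  [  0   0   1  |  15   4   1 ]
R1 <- R1 - (-5/4)*R3:  [    1     0     0  |  29/2  15/4   5/4 ]
R2 <- R2 - (-1/2)*R3:  [   0    1    0  |    9  5/2  1/2 ]
Right block of [I | A^{-1}] is the inverse:
[ 29/2  15/4  5/4 ]
[    9   5/2  1/2 ]
[   15     4    1 ]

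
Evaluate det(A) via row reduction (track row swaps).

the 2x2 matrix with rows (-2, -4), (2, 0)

det(A) = 8

Forward elimination:
R2 <- R2 - (-1)*R1:  [  0  -4 ]
Upper-triangular form:
[ -2  -4 ]
[  0  -4 ]
det(A) = (-1)^0 * (-2) * (-4) = 8  (0 row swaps -> sign +1)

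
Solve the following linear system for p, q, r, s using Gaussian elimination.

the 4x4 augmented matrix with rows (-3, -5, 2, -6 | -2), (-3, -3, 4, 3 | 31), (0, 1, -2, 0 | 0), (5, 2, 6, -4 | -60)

Forward elimination on [A|b]:
R2 <- R2 - (1)*R1:  [  0   2   2   9  33 ]
R4 <- R4 - (-5/3)*R1:  [      0   -19/3    28/3     -14  -190/3 ]
R3 <- R3 - (1/2)*R2:  [     0      0     -3   -9/2  -33/2 ]
R4 <- R4 - (-19/6)*R2:  [     0      0   47/3   29/2  247/6 ]
R4 <- R4 - (-47/9)*R3:  [   0    0    0   -9  -45 ]
Row echelon form:
[ -3  -5   2    -6  |     -2 ]
[  0   2   2     9  |     33 ]
[  0   0  -3  -9/2  |  -33/2 ]
[  0   0   0    -9  |    -45 ]
Back-substitution:
s = (-45) / -9 = 5
r = (-33/2 - (-9/2)*(5)) / -3 = -2
q = (33 - (2)*(-2) - (9)*(5)) / 2 = -4
p = (-2 - (-5)*(-4) - (2)*(-2) - (-6)*(5)) / -3 = -4

(-4, -4, -2, 5)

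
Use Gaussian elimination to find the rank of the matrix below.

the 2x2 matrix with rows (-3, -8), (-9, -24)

Row reduction:
R2 <- R2 - (3)*R1:  [ 0  0 ]
Row echelon form:
[ -3  -8 ]
[  0   0 ]
Nonzero rows / pivot columns: 1

rank(A) = 1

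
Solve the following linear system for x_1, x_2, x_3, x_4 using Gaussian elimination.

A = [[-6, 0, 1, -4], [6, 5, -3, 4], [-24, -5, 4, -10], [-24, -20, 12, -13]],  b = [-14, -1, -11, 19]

Forward elimination on [A|b]:
R2 <- R2 - (-1)*R1:  [   0    5   -2    0  -15 ]
R3 <- R3 - (4)*R1:  [  0  -5   0   6  45 ]
R4 <- R4 - (4)*R1:  [   0  -20    8    3   75 ]
R3 <- R3 - (-1)*R2:  [  0   0  -2   6  30 ]
R4 <- R4 - (-4)*R2:  [  0   0   0   3  15 ]
Row echelon form:
[ -6  0   1  -4  |  -14 ]
[  0  5  -2   0  |  -15 ]
[  0  0  -2   6  |   30 ]
[  0  0   0   3  |   15 ]
Back-substitution:
x_4 = (15) / 3 = 5
x_3 = (30 - (6)*(5)) / -2 = 0
x_2 = (-15 - (-2)*(0)) / 5 = -3
x_1 = (-14 - (1)*(0) - (-4)*(5)) / -6 = -1

(-1, -3, 0, 5)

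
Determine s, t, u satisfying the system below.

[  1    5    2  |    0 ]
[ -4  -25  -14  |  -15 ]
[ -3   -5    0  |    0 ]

Forward elimination on [A|b]:
R2 <- R2 - (-4)*R1:  [   0   -5   -6  -15 ]
R3 <- R3 - (-3)*R1:  [  0  10   6   0 ]
R3 <- R3 - (-2)*R2:  [   0    0   -6  -30 ]
Row echelon form:
[ 1   5   2  |    0 ]
[ 0  -5  -6  |  -15 ]
[ 0   0  -6  |  -30 ]
Back-substitution:
u = (-30) / -6 = 5
t = (-15 - (-6)*(5)) / -5 = -3
s = (0 - (5)*(-3) - (2)*(5)) / 1 = 5

(5, -3, 5)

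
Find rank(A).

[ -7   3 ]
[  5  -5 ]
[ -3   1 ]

Row reduction:
R2 <- R2 - (-5/7)*R1:  [     0  -20/7 ]
R3 <- R3 - (3/7)*R1:  [    0  -2/7 ]
R3 <- R3 - (1/10)*R2:  [ 0  0 ]
Row echelon form:
[ -7      3 ]
[  0  -20/7 ]
[  0      0 ]
Nonzero rows / pivot columns: 2

rank(A) = 2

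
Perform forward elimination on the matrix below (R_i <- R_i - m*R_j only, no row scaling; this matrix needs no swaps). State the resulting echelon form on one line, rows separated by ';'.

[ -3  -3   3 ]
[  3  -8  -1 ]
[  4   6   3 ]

Forward elimination:
R2 <- R2 - (-1)*R1:  [   0  -11    2 ]
R3 <- R3 - (-4/3)*R1:  [ 0  2  7 ]
R3 <- R3 - (-2/11)*R2:  [     0      0  81/11 ]
Row echelon form:
[ -3   -3      3 ]
[  0  -11      2 ]
[  0    0  81/11 ]

REF = [-3 -3 3; 0 -11 2; 0 0 81/11]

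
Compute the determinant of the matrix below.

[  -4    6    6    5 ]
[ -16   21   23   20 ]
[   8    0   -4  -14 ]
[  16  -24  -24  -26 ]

Forward elimination:
R2 <- R2 - (4)*R1:  [  0  -3  -1   0 ]
R3 <- R3 - (-2)*R1:  [  0  12   8  -4 ]
R4 <- R4 - (-4)*R1:  [  0   0   0  -6 ]
R3 <- R3 - (-4)*R2:  [  0   0   4  -4 ]
Upper-triangular form:
[ -4   6   6   5 ]
[  0  -3  -1   0 ]
[  0   0   4  -4 ]
[  0   0   0  -6 ]
det(A) = (-1)^0 * (-4) * (-3) * (4) * (-6) = -288  (0 row swaps -> sign +1)

det(A) = -288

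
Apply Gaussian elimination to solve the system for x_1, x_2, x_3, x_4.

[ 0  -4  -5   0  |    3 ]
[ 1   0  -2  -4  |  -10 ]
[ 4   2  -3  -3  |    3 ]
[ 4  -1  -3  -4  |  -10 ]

Forward elimination on [A|b]:
R1 <-> R2   (pivot in column 1 was zero)
[ 1   0  -2  -4  -10 ]
[ 0  -4  -5   0    3 ]
[ 4   2  -3  -3    3 ]
[ 4  -1  -3  -4  -10 ]
R3 <- R3 - (4)*R1:  [  0   2   5  13  43 ]
R4 <- R4 - (4)*R1:  [  0  -1   5  12  30 ]
R3 <- R3 - (-1/2)*R2:  [    0     0   5/2    13  89/2 ]
R4 <- R4 - (1/4)*R2:  [     0      0   25/4     12  117/4 ]
R4 <- R4 - (5/2)*R3:  [     0      0      0  -41/2    -82 ]
Row echelon form:
[ 1   0   -2     -4  |   -10 ]
[ 0  -4   -5      0  |     3 ]
[ 0   0  5/2     13  |  89/2 ]
[ 0   0    0  -41/2  |   -82 ]
Back-substitution:
x_4 = (-82) / (-41/2) = 4
x_3 = (89/2 - (13)*(4)) / (5/2) = -3
x_2 = (3 - (-5)*(-3)) / -4 = 3
x_1 = (-10 - (-2)*(-3) - (-4)*(4)) / 1 = 0

(0, 3, -3, 4)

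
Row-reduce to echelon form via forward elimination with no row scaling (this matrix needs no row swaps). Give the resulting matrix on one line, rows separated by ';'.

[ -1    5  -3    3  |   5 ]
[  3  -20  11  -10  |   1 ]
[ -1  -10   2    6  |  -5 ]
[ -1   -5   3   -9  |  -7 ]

Forward elimination:
R2 <- R2 - (-3)*R1:  [  0  -5   2  -1  16 ]
R3 <- R3 - (1)*R1:  [   0  -15    5    3  -10 ]
R4 <- R4 - (1)*R1:  [   0  -10    6  -12  -12 ]
R3 <- R3 - (3)*R2:  [   0    0   -1    6  -58 ]
R4 <- R4 - (2)*R2:  [   0    0    2  -10  -44 ]
R4 <- R4 - (-2)*R3:  [    0     0     0     2  -160 ]
Row echelon form:
[ -1   5  -3   3  |     5 ]
[  0  -5   2  -1  |    16 ]
[  0   0  -1   6  |   -58 ]
[  0   0   0   2  |  -160 ]

REF = [-1 5 -3 3 5; 0 -5 2 -1 16; 0 0 -1 6 -58; 0 0 0 2 -160]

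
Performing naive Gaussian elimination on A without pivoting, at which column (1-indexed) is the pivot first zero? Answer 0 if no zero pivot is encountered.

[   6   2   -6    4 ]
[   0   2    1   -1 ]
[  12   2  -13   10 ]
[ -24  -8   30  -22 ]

first zero-pivot column = 3

Naive forward elimination:
R3 <- R3 - (2)*R1:  [  0  -2  -1   2 ]
R4 <- R4 - (-4)*R1:  [  0   0   6  -6 ]
R3 <- R3 - (-1)*R2:  [ 0  0  0  1 ]
Matrix at this point:
[ 6  2  -6   4 ]
[ 0  2   1  -1 ]
[ 0  0   0   1 ]
[ 0  0   6  -6 ]
Pivot entry (3,3) is zero but row 4 has 6 in column 3 -> naive elimination stops; a row interchange (e.g. R3 <-> R4) would be required here.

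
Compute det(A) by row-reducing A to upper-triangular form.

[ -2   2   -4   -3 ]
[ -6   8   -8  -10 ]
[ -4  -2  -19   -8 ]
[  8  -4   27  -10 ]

det(A) = 20

Forward elimination:
R2 <- R2 - (3)*R1:  [  0   2   4  -1 ]
R3 <- R3 - (2)*R1:  [   0   -6  -11   -2 ]
R4 <- R4 - (-4)*R1:  [   0    4   11  -22 ]
R3 <- R3 - (-3)*R2:  [  0   0   1  -5 ]
R4 <- R4 - (2)*R2:  [   0    0    3  -20 ]
R4 <- R4 - (3)*R3:  [  0   0   0  -5 ]
Upper-triangular form:
[ -2  2  -4  -3 ]
[  0  2   4  -1 ]
[  0  0   1  -5 ]
[  0  0   0  -5 ]
det(A) = (-1)^0 * (-2) * (2) * (1) * (-5) = 20  (0 row swaps -> sign +1)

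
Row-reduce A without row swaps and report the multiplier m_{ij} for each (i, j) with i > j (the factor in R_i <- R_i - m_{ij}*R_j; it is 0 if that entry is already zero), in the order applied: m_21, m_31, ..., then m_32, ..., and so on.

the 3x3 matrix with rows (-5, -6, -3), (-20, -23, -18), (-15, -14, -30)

multipliers: 4, 3, 4

Forward elimination:
R2 <- R2 - (4)*R1:  [  0   1  -6 ]
R3 <- R3 - (3)*R1:  [   0    4  -21 ]
R3 <- R3 - (4)*R2:  [ 0  0  3 ]
Multipliers (in order of application): m_{21} = 4, m_{31} = 3, m_{32} = 4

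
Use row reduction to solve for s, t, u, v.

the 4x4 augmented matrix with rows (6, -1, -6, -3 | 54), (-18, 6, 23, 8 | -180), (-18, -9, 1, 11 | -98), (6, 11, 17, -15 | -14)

Forward elimination on [A|b]:
R2 <- R2 - (-3)*R1:  [   0    3    5   -1  -18 ]
R3 <- R3 - (-3)*R1:  [   0  -12  -17    2   64 ]
R4 <- R4 - (1)*R1:  [   0   12   23  -12  -68 ]
R3 <- R3 - (-4)*R2:  [  0   0   3  -2  -8 ]
R4 <- R4 - (4)*R2:  [  0   0   3  -8   4 ]
R4 <- R4 - (1)*R3:  [  0   0   0  -6  12 ]
Row echelon form:
[ 6  -1  -6  -3  |   54 ]
[ 0   3   5  -1  |  -18 ]
[ 0   0   3  -2  |   -8 ]
[ 0   0   0  -6  |   12 ]
Back-substitution:
v = (12) / -6 = -2
u = (-8 - (-2)*(-2)) / 3 = -4
t = (-18 - (5)*(-4) - (-1)*(-2)) / 3 = 0
s = (54 - (-1)*(0) - (-6)*(-4) - (-3)*(-2)) / 6 = 4

(4, 0, -4, -2)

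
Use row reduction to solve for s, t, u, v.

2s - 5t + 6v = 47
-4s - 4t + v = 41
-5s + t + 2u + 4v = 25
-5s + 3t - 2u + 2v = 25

Forward elimination on [A|b]:
R2 <- R2 - (-2)*R1:  [   0  -14    0   13  135 ]
R3 <- R3 - (-5/2)*R1:  [     0  -23/2      2     19  285/2 ]
R4 <- R4 - (-5/2)*R1:  [     0  -19/2     -2     17  285/2 ]
R3 <- R3 - (23/28)*R2:  [      0       0       2  233/28  885/28 ]
R4 <- R4 - (19/28)*R2:  [       0        0       -2   229/28  1425/28 ]
R4 <- R4 - (-1)*R3:  [     0      0      0   33/2  165/2 ]
Row echelon form:
[ 2   -5  0       6  |      47 ]
[ 0  -14  0      13  |     135 ]
[ 0    0  2  233/28  |  885/28 ]
[ 0    0  0    33/2  |   165/2 ]
Back-substitution:
v = (165/2) / (33/2) = 5
u = (885/28 - (233/28)*(5)) / 2 = -5
t = (135 - (13)*(5)) / -14 = -5
s = (47 - (-5)*(-5) - (6)*(5)) / 2 = -4

(-4, -5, -5, 5)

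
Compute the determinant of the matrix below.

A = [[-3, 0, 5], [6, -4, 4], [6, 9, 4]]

det(A) = 546

Forward elimination:
R2 <- R2 - (-2)*R1:  [  0  -4  14 ]
R3 <- R3 - (-2)*R1:  [  0   9  14 ]
R3 <- R3 - (-9/4)*R2:  [    0     0  91/2 ]
Upper-triangular form:
[ -3   0     5 ]
[  0  -4    14 ]
[  0   0  91/2 ]
det(A) = (-1)^0 * (-3) * (-4) * (91/2) = 546  (0 row swaps -> sign +1)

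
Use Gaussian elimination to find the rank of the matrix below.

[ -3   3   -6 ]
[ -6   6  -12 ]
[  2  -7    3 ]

Row reduction:
R2 <- R2 - (2)*R1:  [ 0  0  0 ]
R3 <- R3 - (-2/3)*R1:  [  0  -5  -1 ]
R2 <-> R3   (pivot in column 2 was zero)
[ -3   3  -6 ]
[  0  -5  -1 ]
[  0   0   0 ]
Row echelon form:
[ -3   3  -6 ]
[  0  -5  -1 ]
[  0   0   0 ]
Nonzero rows / pivot columns: 2

rank(A) = 2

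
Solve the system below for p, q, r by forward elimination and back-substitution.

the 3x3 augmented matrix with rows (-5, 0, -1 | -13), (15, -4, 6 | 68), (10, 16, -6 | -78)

(2, -5, 3)

Forward elimination on [A|b]:
R2 <- R2 - (-3)*R1:  [  0  -4   3  29 ]
R3 <- R3 - (-2)*R1:  [    0    16    -8  -104 ]
R3 <- R3 - (-4)*R2:  [  0   0   4  12 ]
Row echelon form:
[ -5   0  -1  |  -13 ]
[  0  -4   3  |   29 ]
[  0   0   4  |   12 ]
Back-substitution:
r = (12) / 4 = 3
q = (29 - (3)*(3)) / -4 = -5
p = (-13 - (-1)*(3)) / -5 = 2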